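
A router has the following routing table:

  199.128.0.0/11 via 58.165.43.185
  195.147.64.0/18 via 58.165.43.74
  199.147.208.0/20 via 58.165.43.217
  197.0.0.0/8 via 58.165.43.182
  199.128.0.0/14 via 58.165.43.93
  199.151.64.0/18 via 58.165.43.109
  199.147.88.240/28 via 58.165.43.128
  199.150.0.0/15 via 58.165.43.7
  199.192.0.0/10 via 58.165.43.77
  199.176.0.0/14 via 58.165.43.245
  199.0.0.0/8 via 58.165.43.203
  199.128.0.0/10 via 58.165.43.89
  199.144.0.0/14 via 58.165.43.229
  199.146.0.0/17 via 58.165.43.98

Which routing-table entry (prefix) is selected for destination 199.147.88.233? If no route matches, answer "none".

199.144.0.0/14

Entries matching 199.147.88.233:
  199.0.0.0/8 (199.0.0.0 - 199.255.255.255)
  199.128.0.0/10 (199.128.0.0 - 199.191.255.255)
  199.128.0.0/11 (199.128.0.0 - 199.159.255.255)
  199.144.0.0/14 (199.144.0.0 - 199.147.255.255)
Most specific is 199.144.0.0/14.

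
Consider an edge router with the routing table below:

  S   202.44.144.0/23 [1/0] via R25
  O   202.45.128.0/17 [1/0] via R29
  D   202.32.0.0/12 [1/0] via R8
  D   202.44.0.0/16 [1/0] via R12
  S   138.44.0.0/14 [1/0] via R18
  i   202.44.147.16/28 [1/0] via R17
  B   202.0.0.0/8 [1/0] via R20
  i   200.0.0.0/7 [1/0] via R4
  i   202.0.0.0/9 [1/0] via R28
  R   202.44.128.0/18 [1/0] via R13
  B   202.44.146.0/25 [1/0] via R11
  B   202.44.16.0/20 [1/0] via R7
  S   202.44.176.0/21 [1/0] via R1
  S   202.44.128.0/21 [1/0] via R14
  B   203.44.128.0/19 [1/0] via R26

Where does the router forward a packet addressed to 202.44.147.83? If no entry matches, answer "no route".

Routes whose prefix contains 202.44.147.83:
  202.0.0.0/8 (202.0.0.0 - 202.255.255.255) -> R20
  202.0.0.0/9 (202.0.0.0 - 202.127.255.255) -> R28
  202.32.0.0/12 (202.32.0.0 - 202.47.255.255) -> R8
  202.44.0.0/16 (202.44.0.0 - 202.44.255.255) -> R12
  202.44.128.0/18 (202.44.128.0 - 202.44.191.255) -> R13
More-specific entries that do NOT match:
  202.44.147.16/28 (202.44.147.16 - 202.44.147.31) does not contain 202.44.147.83
  202.44.146.0/25 (202.44.146.0 - 202.44.146.127) does not contain 202.44.147.83
  202.44.144.0/23 (202.44.144.0 - 202.44.145.255) does not contain 202.44.147.83
  202.44.176.0/21 (202.44.176.0 - 202.44.183.255) does not contain 202.44.147.83
  202.44.128.0/21 (202.44.128.0 - 202.44.135.255) does not contain 202.44.147.83
  202.44.16.0/20 (202.44.16.0 - 202.44.31.255) does not contain 202.44.147.83
  203.44.128.0/19 (203.44.128.0 - 203.44.159.255) does not contain 202.44.147.83
Longest matching prefix is /18 -> next hop R13.

R13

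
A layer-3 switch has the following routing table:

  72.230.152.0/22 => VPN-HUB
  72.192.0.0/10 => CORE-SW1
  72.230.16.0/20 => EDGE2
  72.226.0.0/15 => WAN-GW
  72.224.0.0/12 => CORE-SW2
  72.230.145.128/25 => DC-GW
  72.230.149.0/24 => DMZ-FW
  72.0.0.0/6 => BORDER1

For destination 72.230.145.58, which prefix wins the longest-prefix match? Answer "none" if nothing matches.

Entries matching 72.230.145.58:
  72.0.0.0/6 (72.0.0.0 - 75.255.255.255)
  72.192.0.0/10 (72.192.0.0 - 72.255.255.255)
  72.224.0.0/12 (72.224.0.0 - 72.239.255.255)
Most specific is 72.224.0.0/12.

72.224.0.0/12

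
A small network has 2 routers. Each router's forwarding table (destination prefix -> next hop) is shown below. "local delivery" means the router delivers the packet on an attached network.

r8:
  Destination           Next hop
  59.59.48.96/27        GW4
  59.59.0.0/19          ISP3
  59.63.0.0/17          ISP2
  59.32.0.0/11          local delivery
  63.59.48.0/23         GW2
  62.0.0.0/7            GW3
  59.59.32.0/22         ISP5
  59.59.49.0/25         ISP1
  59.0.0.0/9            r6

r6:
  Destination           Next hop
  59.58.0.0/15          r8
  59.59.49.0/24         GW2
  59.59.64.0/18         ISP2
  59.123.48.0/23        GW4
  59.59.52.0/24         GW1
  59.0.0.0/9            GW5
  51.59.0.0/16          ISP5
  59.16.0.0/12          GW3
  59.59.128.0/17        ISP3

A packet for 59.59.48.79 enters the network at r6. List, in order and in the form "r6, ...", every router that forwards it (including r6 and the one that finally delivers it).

r6, r8

At r6: longest match for 59.59.48.79 is 59.58.0.0/15 -> r8
At r8: longest match for 59.59.48.79 is 59.32.0.0/11 -> local delivery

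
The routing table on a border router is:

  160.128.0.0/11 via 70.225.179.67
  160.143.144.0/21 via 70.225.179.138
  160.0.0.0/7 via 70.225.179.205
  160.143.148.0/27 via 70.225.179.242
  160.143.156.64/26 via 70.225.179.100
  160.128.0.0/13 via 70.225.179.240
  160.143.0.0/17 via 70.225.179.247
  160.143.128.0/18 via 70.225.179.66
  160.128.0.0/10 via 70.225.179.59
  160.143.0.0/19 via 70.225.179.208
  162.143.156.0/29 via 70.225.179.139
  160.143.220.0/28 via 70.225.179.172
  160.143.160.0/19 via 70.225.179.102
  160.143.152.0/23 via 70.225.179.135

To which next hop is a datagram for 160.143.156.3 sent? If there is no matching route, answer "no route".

Routes whose prefix contains 160.143.156.3:
  160.0.0.0/7 (160.0.0.0 - 161.255.255.255) -> 70.225.179.205
  160.128.0.0/10 (160.128.0.0 - 160.191.255.255) -> 70.225.179.59
  160.128.0.0/11 (160.128.0.0 - 160.159.255.255) -> 70.225.179.67
  160.143.128.0/18 (160.143.128.0 - 160.143.191.255) -> 70.225.179.66
More-specific entries that do NOT match:
  162.143.156.0/29 (162.143.156.0 - 162.143.156.7) does not contain 160.143.156.3
  160.143.220.0/28 (160.143.220.0 - 160.143.220.15) does not contain 160.143.156.3
  160.143.148.0/27 (160.143.148.0 - 160.143.148.31) does not contain 160.143.156.3
  160.143.156.64/26 (160.143.156.64 - 160.143.156.127) does not contain 160.143.156.3
  160.143.152.0/23 (160.143.152.0 - 160.143.153.255) does not contain 160.143.156.3
  160.143.144.0/21 (160.143.144.0 - 160.143.151.255) does not contain 160.143.156.3
  160.143.0.0/19 (160.143.0.0 - 160.143.31.255) does not contain 160.143.156.3
  160.143.160.0/19 (160.143.160.0 - 160.143.191.255) does not contain 160.143.156.3
Longest matching prefix is /18 -> next hop 70.225.179.66.

70.225.179.66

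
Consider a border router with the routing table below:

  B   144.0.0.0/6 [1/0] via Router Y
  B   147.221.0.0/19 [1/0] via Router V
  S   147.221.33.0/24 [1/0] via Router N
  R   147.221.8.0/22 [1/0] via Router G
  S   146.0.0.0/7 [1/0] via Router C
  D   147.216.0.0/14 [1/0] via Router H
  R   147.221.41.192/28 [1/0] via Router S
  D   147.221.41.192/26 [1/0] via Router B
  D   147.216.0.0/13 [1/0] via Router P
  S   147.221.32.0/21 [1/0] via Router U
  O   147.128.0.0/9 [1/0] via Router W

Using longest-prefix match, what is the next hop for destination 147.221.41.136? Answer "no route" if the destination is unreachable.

Router P

Routes whose prefix contains 147.221.41.136:
  144.0.0.0/6 (144.0.0.0 - 147.255.255.255) -> Router Y
  146.0.0.0/7 (146.0.0.0 - 147.255.255.255) -> Router C
  147.128.0.0/9 (147.128.0.0 - 147.255.255.255) -> Router W
  147.216.0.0/13 (147.216.0.0 - 147.223.255.255) -> Router P
More-specific entries that do NOT match:
  147.221.41.192/28 (147.221.41.192 - 147.221.41.207) does not contain 147.221.41.136
  147.221.41.192/26 (147.221.41.192 - 147.221.41.255) does not contain 147.221.41.136
  147.221.33.0/24 (147.221.33.0 - 147.221.33.255) does not contain 147.221.41.136
  147.221.8.0/22 (147.221.8.0 - 147.221.11.255) does not contain 147.221.41.136
  147.221.32.0/21 (147.221.32.0 - 147.221.39.255) does not contain 147.221.41.136
  147.221.0.0/19 (147.221.0.0 - 147.221.31.255) does not contain 147.221.41.136
  147.216.0.0/14 (147.216.0.0 - 147.219.255.255) does not contain 147.221.41.136
Longest matching prefix is /13 -> next hop Router P.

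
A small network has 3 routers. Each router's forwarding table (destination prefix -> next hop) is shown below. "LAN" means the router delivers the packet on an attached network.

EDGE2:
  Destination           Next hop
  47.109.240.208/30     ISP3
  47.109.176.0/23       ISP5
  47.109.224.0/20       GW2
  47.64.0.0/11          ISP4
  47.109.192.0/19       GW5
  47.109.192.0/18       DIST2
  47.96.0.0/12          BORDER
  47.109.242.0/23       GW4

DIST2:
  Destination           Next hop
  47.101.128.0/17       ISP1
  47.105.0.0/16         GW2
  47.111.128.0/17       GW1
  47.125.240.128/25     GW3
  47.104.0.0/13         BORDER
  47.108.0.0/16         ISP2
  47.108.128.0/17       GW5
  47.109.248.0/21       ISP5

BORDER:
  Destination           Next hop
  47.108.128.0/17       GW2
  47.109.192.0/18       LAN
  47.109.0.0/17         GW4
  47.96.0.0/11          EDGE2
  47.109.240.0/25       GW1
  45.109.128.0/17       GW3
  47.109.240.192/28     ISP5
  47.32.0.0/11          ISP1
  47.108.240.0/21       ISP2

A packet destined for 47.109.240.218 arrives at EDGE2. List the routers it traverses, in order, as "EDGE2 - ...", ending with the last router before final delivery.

At EDGE2: longest match for 47.109.240.218 is 47.109.192.0/18 -> DIST2
At DIST2: longest match for 47.109.240.218 is 47.104.0.0/13 -> BORDER
At BORDER: longest match for 47.109.240.218 is 47.109.192.0/18 -> LAN

EDGE2 - DIST2 - BORDER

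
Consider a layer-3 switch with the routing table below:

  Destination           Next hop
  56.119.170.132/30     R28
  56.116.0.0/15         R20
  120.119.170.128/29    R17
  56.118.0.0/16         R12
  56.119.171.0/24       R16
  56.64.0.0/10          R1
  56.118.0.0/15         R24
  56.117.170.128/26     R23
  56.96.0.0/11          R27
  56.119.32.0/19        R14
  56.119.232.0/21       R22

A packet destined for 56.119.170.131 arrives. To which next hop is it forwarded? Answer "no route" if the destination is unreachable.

R24

Routes whose prefix contains 56.119.170.131:
  56.64.0.0/10 (56.64.0.0 - 56.127.255.255) -> R1
  56.96.0.0/11 (56.96.0.0 - 56.127.255.255) -> R27
  56.118.0.0/15 (56.118.0.0 - 56.119.255.255) -> R24
More-specific entries that do NOT match:
  56.119.170.132/30 (56.119.170.132 - 56.119.170.135) does not contain 56.119.170.131
  120.119.170.128/29 (120.119.170.128 - 120.119.170.135) does not contain 56.119.170.131
  56.117.170.128/26 (56.117.170.128 - 56.117.170.191) does not contain 56.119.170.131
  56.119.171.0/24 (56.119.171.0 - 56.119.171.255) does not contain 56.119.170.131
  56.119.232.0/21 (56.119.232.0 - 56.119.239.255) does not contain 56.119.170.131
  56.119.32.0/19 (56.119.32.0 - 56.119.63.255) does not contain 56.119.170.131
  56.118.0.0/16 (56.118.0.0 - 56.118.255.255) does not contain 56.119.170.131
Longest matching prefix is /15 -> next hop R24.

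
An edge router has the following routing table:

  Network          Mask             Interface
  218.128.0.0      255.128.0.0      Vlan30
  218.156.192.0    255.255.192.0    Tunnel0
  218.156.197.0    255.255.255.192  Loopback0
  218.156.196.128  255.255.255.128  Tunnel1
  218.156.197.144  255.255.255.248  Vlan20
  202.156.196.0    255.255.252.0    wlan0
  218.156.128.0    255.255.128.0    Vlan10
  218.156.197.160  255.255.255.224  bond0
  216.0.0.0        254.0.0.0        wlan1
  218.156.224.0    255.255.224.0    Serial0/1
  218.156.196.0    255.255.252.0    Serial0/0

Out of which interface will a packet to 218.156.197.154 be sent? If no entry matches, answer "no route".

Routes whose prefix contains 218.156.197.154:
  218.128.0.0/9 (218.128.0.0 - 218.255.255.255) -> Vlan30
  218.156.128.0/17 (218.156.128.0 - 218.156.255.255) -> Vlan10
  218.156.192.0/18 (218.156.192.0 - 218.156.255.255) -> Tunnel0
  218.156.196.0/22 (218.156.196.0 - 218.156.199.255) -> Serial0/0
More-specific entries that do NOT match:
  218.156.197.144/29 (218.156.197.144 - 218.156.197.151) does not contain 218.156.197.154
  218.156.197.160/27 (218.156.197.160 - 218.156.197.191) does not contain 218.156.197.154
  218.156.197.0/26 (218.156.197.0 - 218.156.197.63) does not contain 218.156.197.154
  218.156.196.128/25 (218.156.196.128 - 218.156.196.255) does not contain 218.156.197.154
Longest matching prefix is /22 -> interface Serial0/0.

Serial0/0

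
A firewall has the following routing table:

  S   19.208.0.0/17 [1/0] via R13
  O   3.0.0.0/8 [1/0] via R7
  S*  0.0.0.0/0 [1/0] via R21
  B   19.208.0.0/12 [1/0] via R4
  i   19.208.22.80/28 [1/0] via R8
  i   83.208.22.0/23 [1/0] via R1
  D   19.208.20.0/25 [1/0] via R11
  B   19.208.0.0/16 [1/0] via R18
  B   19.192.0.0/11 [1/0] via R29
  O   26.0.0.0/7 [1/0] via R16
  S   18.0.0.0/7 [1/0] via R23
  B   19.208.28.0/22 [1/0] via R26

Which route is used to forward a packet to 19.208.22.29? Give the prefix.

19.208.0.0/17

Entries matching 19.208.22.29:
  0.0.0.0/0 (default, matches everything)
  18.0.0.0/7 (18.0.0.0 - 19.255.255.255)
  19.192.0.0/11 (19.192.0.0 - 19.223.255.255)
  19.208.0.0/12 (19.208.0.0 - 19.223.255.255)
  19.208.0.0/16 (19.208.0.0 - 19.208.255.255)
  19.208.0.0/17 (19.208.0.0 - 19.208.127.255)
Most specific is 19.208.0.0/17.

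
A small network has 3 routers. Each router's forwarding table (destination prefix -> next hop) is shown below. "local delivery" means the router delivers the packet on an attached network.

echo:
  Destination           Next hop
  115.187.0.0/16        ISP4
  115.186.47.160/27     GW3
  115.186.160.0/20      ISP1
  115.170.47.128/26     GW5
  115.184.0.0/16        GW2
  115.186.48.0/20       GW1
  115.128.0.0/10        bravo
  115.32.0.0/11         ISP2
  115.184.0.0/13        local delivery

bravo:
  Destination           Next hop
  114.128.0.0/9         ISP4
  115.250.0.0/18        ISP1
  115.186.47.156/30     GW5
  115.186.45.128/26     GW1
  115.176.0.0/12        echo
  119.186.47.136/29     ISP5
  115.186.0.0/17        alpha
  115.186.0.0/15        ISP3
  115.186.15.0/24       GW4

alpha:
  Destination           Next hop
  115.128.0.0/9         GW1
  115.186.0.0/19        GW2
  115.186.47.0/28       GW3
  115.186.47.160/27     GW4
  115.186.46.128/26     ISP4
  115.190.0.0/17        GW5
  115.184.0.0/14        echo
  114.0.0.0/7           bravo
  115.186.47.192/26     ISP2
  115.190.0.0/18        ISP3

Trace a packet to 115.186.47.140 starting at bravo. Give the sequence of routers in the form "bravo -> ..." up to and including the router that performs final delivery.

At bravo: longest match for 115.186.47.140 is 115.186.0.0/17 -> alpha
At alpha: longest match for 115.186.47.140 is 115.184.0.0/14 -> echo
At echo: longest match for 115.186.47.140 is 115.184.0.0/13 -> local delivery

bravo -> alpha -> echo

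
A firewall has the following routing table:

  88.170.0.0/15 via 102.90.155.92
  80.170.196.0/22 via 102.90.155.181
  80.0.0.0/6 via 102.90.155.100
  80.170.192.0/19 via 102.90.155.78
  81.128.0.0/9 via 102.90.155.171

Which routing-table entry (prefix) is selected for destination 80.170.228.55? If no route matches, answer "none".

Entries matching 80.170.228.55:
  80.0.0.0/6 (80.0.0.0 - 83.255.255.255)
Most specific is 80.0.0.0/6.

80.0.0.0/6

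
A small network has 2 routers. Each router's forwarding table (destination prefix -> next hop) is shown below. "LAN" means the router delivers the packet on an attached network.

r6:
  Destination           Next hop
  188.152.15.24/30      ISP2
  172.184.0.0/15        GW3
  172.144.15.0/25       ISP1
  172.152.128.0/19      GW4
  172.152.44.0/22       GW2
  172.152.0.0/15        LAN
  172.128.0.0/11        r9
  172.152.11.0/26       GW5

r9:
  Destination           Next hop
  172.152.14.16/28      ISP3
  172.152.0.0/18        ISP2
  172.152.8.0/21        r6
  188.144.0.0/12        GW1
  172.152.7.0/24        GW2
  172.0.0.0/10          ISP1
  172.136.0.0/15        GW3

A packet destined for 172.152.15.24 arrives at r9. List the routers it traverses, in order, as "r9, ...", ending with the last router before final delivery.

At r9: longest match for 172.152.15.24 is 172.152.8.0/21 -> r6
At r6: longest match for 172.152.15.24 is 172.152.0.0/15 -> LAN

r9, r6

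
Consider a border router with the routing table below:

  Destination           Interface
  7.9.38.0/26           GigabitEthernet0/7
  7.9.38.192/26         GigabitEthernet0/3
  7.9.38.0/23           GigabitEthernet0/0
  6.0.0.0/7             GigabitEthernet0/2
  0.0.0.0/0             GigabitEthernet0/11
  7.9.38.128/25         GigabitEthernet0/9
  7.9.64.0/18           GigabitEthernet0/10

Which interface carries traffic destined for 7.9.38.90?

GigabitEthernet0/0

Routes whose prefix contains 7.9.38.90:
  0.0.0.0/0 (default, matches everything) -> GigabitEthernet0/11
  6.0.0.0/7 (6.0.0.0 - 7.255.255.255) -> GigabitEthernet0/2
  7.9.38.0/23 (7.9.38.0 - 7.9.39.255) -> GigabitEthernet0/0
More-specific entries that do NOT match:
  7.9.38.0/26 (7.9.38.0 - 7.9.38.63) does not contain 7.9.38.90
  7.9.38.192/26 (7.9.38.192 - 7.9.38.255) does not contain 7.9.38.90
  7.9.38.128/25 (7.9.38.128 - 7.9.38.255) does not contain 7.9.38.90
Longest matching prefix is /23 -> interface GigabitEthernet0/0.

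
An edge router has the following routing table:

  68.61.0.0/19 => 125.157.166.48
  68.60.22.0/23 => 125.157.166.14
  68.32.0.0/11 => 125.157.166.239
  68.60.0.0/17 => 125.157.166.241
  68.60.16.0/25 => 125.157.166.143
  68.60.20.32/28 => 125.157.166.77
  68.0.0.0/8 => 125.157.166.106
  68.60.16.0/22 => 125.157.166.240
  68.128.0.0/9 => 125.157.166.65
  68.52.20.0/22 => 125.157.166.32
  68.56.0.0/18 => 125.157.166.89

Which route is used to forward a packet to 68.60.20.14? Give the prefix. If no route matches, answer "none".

Entries matching 68.60.20.14:
  68.0.0.0/8 (68.0.0.0 - 68.255.255.255)
  68.32.0.0/11 (68.32.0.0 - 68.63.255.255)
  68.60.0.0/17 (68.60.0.0 - 68.60.127.255)
Most specific is 68.60.0.0/17.

68.60.0.0/17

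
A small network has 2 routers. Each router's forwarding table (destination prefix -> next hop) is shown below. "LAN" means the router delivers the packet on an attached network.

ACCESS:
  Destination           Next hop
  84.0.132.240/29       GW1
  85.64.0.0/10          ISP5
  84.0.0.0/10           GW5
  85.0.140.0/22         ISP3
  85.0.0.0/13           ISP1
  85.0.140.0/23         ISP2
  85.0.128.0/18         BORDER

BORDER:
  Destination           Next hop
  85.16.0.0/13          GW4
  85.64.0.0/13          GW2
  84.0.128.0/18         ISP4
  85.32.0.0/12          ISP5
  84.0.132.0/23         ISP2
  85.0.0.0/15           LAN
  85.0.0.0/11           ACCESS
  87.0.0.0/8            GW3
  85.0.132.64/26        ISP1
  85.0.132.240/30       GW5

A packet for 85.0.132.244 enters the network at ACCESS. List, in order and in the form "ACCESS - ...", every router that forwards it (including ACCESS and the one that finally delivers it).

At ACCESS: longest match for 85.0.132.244 is 85.0.128.0/18 -> BORDER
At BORDER: longest match for 85.0.132.244 is 85.0.0.0/15 -> LAN

ACCESS - BORDER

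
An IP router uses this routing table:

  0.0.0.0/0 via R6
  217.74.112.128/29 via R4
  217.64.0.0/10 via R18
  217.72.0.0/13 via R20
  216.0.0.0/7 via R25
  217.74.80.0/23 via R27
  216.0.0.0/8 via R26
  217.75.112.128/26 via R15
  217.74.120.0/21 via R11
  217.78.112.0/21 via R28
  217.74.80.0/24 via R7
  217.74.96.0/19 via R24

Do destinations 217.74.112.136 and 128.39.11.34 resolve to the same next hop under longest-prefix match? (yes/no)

no

217.74.112.136: longest match 217.74.96.0/19 -> R24
128.39.11.34: longest match 0.0.0.0/0 -> R6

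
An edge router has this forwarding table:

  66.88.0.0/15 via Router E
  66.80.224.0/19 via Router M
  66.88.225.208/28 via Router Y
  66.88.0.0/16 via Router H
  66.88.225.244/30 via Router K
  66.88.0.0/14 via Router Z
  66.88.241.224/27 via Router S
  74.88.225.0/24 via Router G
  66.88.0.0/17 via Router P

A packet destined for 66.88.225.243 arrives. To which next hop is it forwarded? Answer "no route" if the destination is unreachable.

Router H

Routes whose prefix contains 66.88.225.243:
  66.88.0.0/14 (66.88.0.0 - 66.91.255.255) -> Router Z
  66.88.0.0/15 (66.88.0.0 - 66.89.255.255) -> Router E
  66.88.0.0/16 (66.88.0.0 - 66.88.255.255) -> Router H
More-specific entries that do NOT match:
  66.88.225.244/30 (66.88.225.244 - 66.88.225.247) does not contain 66.88.225.243
  66.88.225.208/28 (66.88.225.208 - 66.88.225.223) does not contain 66.88.225.243
  66.88.241.224/27 (66.88.241.224 - 66.88.241.255) does not contain 66.88.225.243
  74.88.225.0/24 (74.88.225.0 - 74.88.225.255) does not contain 66.88.225.243
  66.80.224.0/19 (66.80.224.0 - 66.80.255.255) does not contain 66.88.225.243
  66.88.0.0/17 (66.88.0.0 - 66.88.127.255) does not contain 66.88.225.243
Longest matching prefix is /16 -> next hop Router H.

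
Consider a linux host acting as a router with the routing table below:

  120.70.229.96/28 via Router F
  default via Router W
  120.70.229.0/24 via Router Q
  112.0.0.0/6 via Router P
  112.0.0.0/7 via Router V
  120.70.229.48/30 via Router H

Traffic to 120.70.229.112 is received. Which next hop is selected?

Routes whose prefix contains 120.70.229.112:
  0.0.0.0/0 (default, matches everything) -> Router W
  120.70.229.0/24 (120.70.229.0 - 120.70.229.255) -> Router Q
More-specific entries that do NOT match:
  120.70.229.48/30 (120.70.229.48 - 120.70.229.51) does not contain 120.70.229.112
  120.70.229.96/28 (120.70.229.96 - 120.70.229.111) does not contain 120.70.229.112
Longest matching prefix is /24 -> next hop Router Q.

Router Q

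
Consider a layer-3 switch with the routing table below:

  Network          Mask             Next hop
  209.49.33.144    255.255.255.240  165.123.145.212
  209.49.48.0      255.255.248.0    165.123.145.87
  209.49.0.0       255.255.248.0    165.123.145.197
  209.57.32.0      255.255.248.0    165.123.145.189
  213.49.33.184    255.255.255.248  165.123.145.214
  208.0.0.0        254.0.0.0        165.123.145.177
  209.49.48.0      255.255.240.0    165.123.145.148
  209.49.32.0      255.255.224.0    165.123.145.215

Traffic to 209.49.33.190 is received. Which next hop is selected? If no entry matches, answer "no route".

Routes whose prefix contains 209.49.33.190:
  208.0.0.0/7 (208.0.0.0 - 209.255.255.255) -> 165.123.145.177
  209.49.32.0/19 (209.49.32.0 - 209.49.63.255) -> 165.123.145.215
More-specific entries that do NOT match:
  213.49.33.184/29 (213.49.33.184 - 213.49.33.191) does not contain 209.49.33.190
  209.49.33.144/28 (209.49.33.144 - 209.49.33.159) does not contain 209.49.33.190
  209.49.48.0/21 (209.49.48.0 - 209.49.55.255) does not contain 209.49.33.190
  209.49.0.0/21 (209.49.0.0 - 209.49.7.255) does not contain 209.49.33.190
  209.57.32.0/21 (209.57.32.0 - 209.57.39.255) does not contain 209.49.33.190
  209.49.48.0/20 (209.49.48.0 - 209.49.63.255) does not contain 209.49.33.190
Longest matching prefix is /19 -> next hop 165.123.145.215.

165.123.145.215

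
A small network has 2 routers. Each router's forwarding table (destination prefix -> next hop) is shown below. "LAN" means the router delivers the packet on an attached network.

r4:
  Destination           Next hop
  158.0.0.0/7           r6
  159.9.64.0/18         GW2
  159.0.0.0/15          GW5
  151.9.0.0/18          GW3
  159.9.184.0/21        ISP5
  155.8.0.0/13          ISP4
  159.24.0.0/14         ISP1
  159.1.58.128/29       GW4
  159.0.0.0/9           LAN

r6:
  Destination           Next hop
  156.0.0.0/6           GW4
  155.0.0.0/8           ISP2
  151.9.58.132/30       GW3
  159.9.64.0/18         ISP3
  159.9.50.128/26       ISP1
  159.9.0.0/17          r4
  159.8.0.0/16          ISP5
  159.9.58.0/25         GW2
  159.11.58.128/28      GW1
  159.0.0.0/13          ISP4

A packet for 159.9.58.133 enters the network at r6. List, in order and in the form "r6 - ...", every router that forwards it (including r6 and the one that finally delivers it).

r6 - r4

At r6: longest match for 159.9.58.133 is 159.9.0.0/17 -> r4
At r4: longest match for 159.9.58.133 is 159.0.0.0/9 -> LAN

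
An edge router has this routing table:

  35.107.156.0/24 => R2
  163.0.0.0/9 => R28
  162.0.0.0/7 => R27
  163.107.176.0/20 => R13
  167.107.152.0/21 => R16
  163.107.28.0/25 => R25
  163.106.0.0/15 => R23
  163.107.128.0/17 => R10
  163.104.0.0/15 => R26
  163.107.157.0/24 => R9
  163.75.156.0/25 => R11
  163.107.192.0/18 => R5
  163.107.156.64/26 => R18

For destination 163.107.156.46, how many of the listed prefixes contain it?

Prefixes containing 163.107.156.46:
  162.0.0.0/7 (162.0.0.0 - 163.255.255.255)
  163.0.0.0/9 (163.0.0.0 - 163.127.255.255)
  163.106.0.0/15 (163.106.0.0 - 163.107.255.255)
  163.107.128.0/17 (163.107.128.0 - 163.107.255.255)
Total matching entries: 4.

4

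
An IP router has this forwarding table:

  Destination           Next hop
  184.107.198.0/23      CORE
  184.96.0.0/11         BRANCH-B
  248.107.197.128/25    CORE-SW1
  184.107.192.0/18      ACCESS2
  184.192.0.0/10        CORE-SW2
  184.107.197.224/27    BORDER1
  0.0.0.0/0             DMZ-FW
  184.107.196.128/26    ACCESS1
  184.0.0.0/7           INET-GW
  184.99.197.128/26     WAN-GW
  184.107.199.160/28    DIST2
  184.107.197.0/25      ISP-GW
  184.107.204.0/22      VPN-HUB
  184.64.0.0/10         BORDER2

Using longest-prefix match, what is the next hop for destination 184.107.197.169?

Routes whose prefix contains 184.107.197.169:
  0.0.0.0/0 (default, matches everything) -> DMZ-FW
  184.0.0.0/7 (184.0.0.0 - 185.255.255.255) -> INET-GW
  184.64.0.0/10 (184.64.0.0 - 184.127.255.255) -> BORDER2
  184.96.0.0/11 (184.96.0.0 - 184.127.255.255) -> BRANCH-B
  184.107.192.0/18 (184.107.192.0 - 184.107.255.255) -> ACCESS2
More-specific entries that do NOT match:
  184.107.199.160/28 (184.107.199.160 - 184.107.199.175) does not contain 184.107.197.169
  184.107.197.224/27 (184.107.197.224 - 184.107.197.255) does not contain 184.107.197.169
  184.107.196.128/26 (184.107.196.128 - 184.107.196.191) does not contain 184.107.197.169
  184.99.197.128/26 (184.99.197.128 - 184.99.197.191) does not contain 184.107.197.169
  248.107.197.128/25 (248.107.197.128 - 248.107.197.255) does not contain 184.107.197.169
  184.107.197.0/25 (184.107.197.0 - 184.107.197.127) does not contain 184.107.197.169
  184.107.198.0/23 (184.107.198.0 - 184.107.199.255) does not contain 184.107.197.169
  184.107.204.0/22 (184.107.204.0 - 184.107.207.255) does not contain 184.107.197.169
Longest matching prefix is /18 -> next hop ACCESS2.

ACCESS2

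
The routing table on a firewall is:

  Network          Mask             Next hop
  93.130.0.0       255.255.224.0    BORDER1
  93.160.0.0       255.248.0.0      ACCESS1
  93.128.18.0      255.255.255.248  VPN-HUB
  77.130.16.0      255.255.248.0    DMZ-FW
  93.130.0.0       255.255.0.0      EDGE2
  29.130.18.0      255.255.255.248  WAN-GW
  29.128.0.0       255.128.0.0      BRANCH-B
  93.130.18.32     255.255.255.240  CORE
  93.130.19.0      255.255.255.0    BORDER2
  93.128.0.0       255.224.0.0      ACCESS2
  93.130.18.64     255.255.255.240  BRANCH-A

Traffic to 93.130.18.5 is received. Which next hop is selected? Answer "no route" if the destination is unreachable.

BORDER1

Routes whose prefix contains 93.130.18.5:
  93.128.0.0/11 (93.128.0.0 - 93.159.255.255) -> ACCESS2
  93.130.0.0/16 (93.130.0.0 - 93.130.255.255) -> EDGE2
  93.130.0.0/19 (93.130.0.0 - 93.130.31.255) -> BORDER1
More-specific entries that do NOT match:
  93.128.18.0/29 (93.128.18.0 - 93.128.18.7) does not contain 93.130.18.5
  29.130.18.0/29 (29.130.18.0 - 29.130.18.7) does not contain 93.130.18.5
  93.130.18.32/28 (93.130.18.32 - 93.130.18.47) does not contain 93.130.18.5
  93.130.18.64/28 (93.130.18.64 - 93.130.18.79) does not contain 93.130.18.5
  93.130.19.0/24 (93.130.19.0 - 93.130.19.255) does not contain 93.130.18.5
  77.130.16.0/21 (77.130.16.0 - 77.130.23.255) does not contain 93.130.18.5
Longest matching prefix is /19 -> next hop BORDER1.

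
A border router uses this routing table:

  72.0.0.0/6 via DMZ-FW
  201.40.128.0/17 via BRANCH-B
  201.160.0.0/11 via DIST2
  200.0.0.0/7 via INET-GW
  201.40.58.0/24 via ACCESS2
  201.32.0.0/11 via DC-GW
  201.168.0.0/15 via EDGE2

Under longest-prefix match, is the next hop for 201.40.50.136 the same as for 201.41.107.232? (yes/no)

yes

201.40.50.136: longest match 201.32.0.0/11 -> DC-GW
201.41.107.232: longest match 201.32.0.0/11 -> DC-GW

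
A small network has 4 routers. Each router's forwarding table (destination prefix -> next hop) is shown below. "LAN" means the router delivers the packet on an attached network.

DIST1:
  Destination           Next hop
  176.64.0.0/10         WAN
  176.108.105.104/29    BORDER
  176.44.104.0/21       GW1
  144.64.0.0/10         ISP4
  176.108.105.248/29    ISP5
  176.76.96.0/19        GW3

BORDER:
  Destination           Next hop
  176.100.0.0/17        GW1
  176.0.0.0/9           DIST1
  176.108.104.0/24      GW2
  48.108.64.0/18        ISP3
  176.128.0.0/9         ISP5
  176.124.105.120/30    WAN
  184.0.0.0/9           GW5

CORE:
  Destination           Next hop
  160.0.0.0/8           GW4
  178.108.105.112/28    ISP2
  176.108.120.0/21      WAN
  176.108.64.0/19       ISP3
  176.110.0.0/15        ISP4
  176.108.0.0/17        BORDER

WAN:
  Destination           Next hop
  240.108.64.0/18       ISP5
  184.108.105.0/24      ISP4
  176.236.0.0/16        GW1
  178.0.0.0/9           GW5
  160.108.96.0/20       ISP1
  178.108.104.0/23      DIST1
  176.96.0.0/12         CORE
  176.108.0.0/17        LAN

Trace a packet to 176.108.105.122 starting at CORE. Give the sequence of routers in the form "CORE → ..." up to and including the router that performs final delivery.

At CORE: longest match for 176.108.105.122 is 176.108.0.0/17 -> BORDER
At BORDER: longest match for 176.108.105.122 is 176.0.0.0/9 -> DIST1
At DIST1: longest match for 176.108.105.122 is 176.64.0.0/10 -> WAN
At WAN: longest match for 176.108.105.122 is 176.108.0.0/17 -> LAN

CORE → BORDER → DIST1 → WAN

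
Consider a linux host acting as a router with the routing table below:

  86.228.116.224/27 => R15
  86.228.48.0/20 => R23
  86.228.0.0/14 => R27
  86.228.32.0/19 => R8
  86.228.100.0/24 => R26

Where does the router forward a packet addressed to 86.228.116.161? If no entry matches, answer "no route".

R27

Routes whose prefix contains 86.228.116.161:
  86.228.0.0/14 (86.228.0.0 - 86.231.255.255) -> R27
More-specific entries that do NOT match:
  86.228.116.224/27 (86.228.116.224 - 86.228.116.255) does not contain 86.228.116.161
  86.228.100.0/24 (86.228.100.0 - 86.228.100.255) does not contain 86.228.116.161
  86.228.48.0/20 (86.228.48.0 - 86.228.63.255) does not contain 86.228.116.161
  86.228.32.0/19 (86.228.32.0 - 86.228.63.255) does not contain 86.228.116.161
Longest matching prefix is /14 -> next hop R27.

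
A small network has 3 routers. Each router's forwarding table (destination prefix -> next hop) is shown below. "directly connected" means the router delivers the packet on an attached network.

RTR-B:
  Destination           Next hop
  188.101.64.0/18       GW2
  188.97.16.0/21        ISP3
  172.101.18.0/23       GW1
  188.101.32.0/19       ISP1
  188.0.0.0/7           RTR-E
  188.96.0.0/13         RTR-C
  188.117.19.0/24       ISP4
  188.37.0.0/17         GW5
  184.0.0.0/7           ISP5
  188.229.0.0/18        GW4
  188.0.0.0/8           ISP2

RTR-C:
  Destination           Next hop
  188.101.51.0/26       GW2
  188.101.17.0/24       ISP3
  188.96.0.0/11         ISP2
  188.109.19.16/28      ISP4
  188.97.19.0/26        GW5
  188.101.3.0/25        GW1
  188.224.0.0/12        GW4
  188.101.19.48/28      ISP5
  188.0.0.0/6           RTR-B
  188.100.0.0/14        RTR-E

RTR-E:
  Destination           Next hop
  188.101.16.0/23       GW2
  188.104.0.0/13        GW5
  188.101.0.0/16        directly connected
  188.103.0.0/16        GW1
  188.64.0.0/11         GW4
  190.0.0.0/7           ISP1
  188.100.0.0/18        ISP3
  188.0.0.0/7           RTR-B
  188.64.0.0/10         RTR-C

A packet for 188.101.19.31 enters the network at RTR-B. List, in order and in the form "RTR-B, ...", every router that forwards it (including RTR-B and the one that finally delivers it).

RTR-B, RTR-C, RTR-E

At RTR-B: longest match for 188.101.19.31 is 188.96.0.0/13 -> RTR-C
At RTR-C: longest match for 188.101.19.31 is 188.100.0.0/14 -> RTR-E
At RTR-E: longest match for 188.101.19.31 is 188.101.0.0/16 -> directly connected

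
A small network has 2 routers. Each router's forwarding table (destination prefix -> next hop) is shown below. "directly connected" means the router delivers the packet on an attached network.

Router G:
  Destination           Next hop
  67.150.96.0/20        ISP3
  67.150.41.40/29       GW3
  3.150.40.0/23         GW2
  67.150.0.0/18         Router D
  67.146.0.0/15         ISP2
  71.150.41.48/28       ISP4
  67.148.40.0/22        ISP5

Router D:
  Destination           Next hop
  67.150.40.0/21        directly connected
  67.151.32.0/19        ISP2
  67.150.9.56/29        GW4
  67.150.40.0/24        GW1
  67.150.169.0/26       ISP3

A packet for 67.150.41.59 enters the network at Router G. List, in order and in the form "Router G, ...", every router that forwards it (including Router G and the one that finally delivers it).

Router G, Router D

At Router G: longest match for 67.150.41.59 is 67.150.0.0/18 -> Router D
At Router D: longest match for 67.150.41.59 is 67.150.40.0/21 -> directly connected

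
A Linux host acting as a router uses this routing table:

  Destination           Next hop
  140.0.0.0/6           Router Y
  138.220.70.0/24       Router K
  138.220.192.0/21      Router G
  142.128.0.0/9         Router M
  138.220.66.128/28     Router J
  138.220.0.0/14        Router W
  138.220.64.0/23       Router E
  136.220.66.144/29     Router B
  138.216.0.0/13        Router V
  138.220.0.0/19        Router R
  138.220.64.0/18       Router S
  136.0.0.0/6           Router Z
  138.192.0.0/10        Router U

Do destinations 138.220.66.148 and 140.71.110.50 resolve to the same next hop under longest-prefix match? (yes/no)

no

138.220.66.148: longest match 138.220.64.0/18 -> Router S
140.71.110.50: longest match 140.0.0.0/6 -> Router Y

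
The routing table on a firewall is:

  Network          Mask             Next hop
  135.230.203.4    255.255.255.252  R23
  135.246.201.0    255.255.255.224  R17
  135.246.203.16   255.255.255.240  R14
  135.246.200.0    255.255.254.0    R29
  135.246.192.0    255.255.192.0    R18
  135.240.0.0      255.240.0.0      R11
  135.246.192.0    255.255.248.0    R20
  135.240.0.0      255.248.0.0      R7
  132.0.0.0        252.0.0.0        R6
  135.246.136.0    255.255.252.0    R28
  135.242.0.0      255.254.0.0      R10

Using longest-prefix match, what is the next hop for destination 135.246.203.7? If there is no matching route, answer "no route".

R18

Routes whose prefix contains 135.246.203.7:
  132.0.0.0/6 (132.0.0.0 - 135.255.255.255) -> R6
  135.240.0.0/12 (135.240.0.0 - 135.255.255.255) -> R11
  135.240.0.0/13 (135.240.0.0 - 135.247.255.255) -> R7
  135.246.192.0/18 (135.246.192.0 - 135.246.255.255) -> R18
More-specific entries that do NOT match:
  135.230.203.4/30 (135.230.203.4 - 135.230.203.7) does not contain 135.246.203.7
  135.246.203.16/28 (135.246.203.16 - 135.246.203.31) does not contain 135.246.203.7
  135.246.201.0/27 (135.246.201.0 - 135.246.201.31) does not contain 135.246.203.7
  135.246.200.0/23 (135.246.200.0 - 135.246.201.255) does not contain 135.246.203.7
  135.246.136.0/22 (135.246.136.0 - 135.246.139.255) does not contain 135.246.203.7
  135.246.192.0/21 (135.246.192.0 - 135.246.199.255) does not contain 135.246.203.7
Longest matching prefix is /18 -> next hop R18.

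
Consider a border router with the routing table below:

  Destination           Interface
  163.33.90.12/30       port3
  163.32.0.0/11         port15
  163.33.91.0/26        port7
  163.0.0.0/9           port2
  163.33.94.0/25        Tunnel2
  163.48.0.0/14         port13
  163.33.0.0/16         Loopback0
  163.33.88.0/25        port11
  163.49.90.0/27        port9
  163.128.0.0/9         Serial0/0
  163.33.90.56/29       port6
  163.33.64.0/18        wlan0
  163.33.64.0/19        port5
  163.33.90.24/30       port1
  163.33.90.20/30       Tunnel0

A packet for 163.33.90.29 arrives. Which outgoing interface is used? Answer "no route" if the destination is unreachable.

port5

Routes whose prefix contains 163.33.90.29:
  163.0.0.0/9 (163.0.0.0 - 163.127.255.255) -> port2
  163.32.0.0/11 (163.32.0.0 - 163.63.255.255) -> port15
  163.33.0.0/16 (163.33.0.0 - 163.33.255.255) -> Loopback0
  163.33.64.0/18 (163.33.64.0 - 163.33.127.255) -> wlan0
  163.33.64.0/19 (163.33.64.0 - 163.33.95.255) -> port5
More-specific entries that do NOT match:
  163.33.90.12/30 (163.33.90.12 - 163.33.90.15) does not contain 163.33.90.29
  163.33.90.24/30 (163.33.90.24 - 163.33.90.27) does not contain 163.33.90.29
  163.33.90.20/30 (163.33.90.20 - 163.33.90.23) does not contain 163.33.90.29
  163.33.90.56/29 (163.33.90.56 - 163.33.90.63) does not contain 163.33.90.29
  163.49.90.0/27 (163.49.90.0 - 163.49.90.31) does not contain 163.33.90.29
  163.33.91.0/26 (163.33.91.0 - 163.33.91.63) does not contain 163.33.90.29
  163.33.94.0/25 (163.33.94.0 - 163.33.94.127) does not contain 163.33.90.29
  163.33.88.0/25 (163.33.88.0 - 163.33.88.127) does not contain 163.33.90.29
Longest matching prefix is /19 -> interface port5.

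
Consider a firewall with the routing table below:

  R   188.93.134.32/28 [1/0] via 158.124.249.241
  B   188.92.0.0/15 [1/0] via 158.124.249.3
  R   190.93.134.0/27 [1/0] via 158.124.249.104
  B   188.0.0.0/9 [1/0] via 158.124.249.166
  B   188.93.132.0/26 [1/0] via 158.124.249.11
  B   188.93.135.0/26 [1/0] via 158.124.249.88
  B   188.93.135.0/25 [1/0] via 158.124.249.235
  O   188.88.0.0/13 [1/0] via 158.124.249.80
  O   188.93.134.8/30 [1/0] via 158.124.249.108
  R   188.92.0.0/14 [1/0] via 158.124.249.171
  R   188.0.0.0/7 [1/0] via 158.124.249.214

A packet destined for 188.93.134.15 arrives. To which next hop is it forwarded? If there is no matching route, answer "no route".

158.124.249.3

Routes whose prefix contains 188.93.134.15:
  188.0.0.0/7 (188.0.0.0 - 189.255.255.255) -> 158.124.249.214
  188.0.0.0/9 (188.0.0.0 - 188.127.255.255) -> 158.124.249.166
  188.88.0.0/13 (188.88.0.0 - 188.95.255.255) -> 158.124.249.80
  188.92.0.0/14 (188.92.0.0 - 188.95.255.255) -> 158.124.249.171
  188.92.0.0/15 (188.92.0.0 - 188.93.255.255) -> 158.124.249.3
More-specific entries that do NOT match:
  188.93.134.8/30 (188.93.134.8 - 188.93.134.11) does not contain 188.93.134.15
  188.93.134.32/28 (188.93.134.32 - 188.93.134.47) does not contain 188.93.134.15
  190.93.134.0/27 (190.93.134.0 - 190.93.134.31) does not contain 188.93.134.15
  188.93.132.0/26 (188.93.132.0 - 188.93.132.63) does not contain 188.93.134.15
  188.93.135.0/26 (188.93.135.0 - 188.93.135.63) does not contain 188.93.134.15
  188.93.135.0/25 (188.93.135.0 - 188.93.135.127) does not contain 188.93.134.15
Longest matching prefix is /15 -> next hop 158.124.249.3.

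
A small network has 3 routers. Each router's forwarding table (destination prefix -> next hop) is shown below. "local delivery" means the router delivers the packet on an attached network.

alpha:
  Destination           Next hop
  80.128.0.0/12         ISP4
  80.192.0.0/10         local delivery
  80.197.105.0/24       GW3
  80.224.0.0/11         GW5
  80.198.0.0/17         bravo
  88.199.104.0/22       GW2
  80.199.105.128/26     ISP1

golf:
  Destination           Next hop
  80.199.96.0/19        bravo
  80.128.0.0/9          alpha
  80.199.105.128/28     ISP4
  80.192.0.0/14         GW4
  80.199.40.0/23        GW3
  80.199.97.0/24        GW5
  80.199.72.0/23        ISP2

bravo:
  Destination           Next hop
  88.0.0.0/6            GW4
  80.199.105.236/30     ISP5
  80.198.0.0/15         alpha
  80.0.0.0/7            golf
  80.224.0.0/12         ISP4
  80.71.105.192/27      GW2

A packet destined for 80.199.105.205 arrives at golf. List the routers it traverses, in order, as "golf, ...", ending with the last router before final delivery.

At golf: longest match for 80.199.105.205 is 80.199.96.0/19 -> bravo
At bravo: longest match for 80.199.105.205 is 80.198.0.0/15 -> alpha
At alpha: longest match for 80.199.105.205 is 80.192.0.0/10 -> local delivery

golf, bravo, alpha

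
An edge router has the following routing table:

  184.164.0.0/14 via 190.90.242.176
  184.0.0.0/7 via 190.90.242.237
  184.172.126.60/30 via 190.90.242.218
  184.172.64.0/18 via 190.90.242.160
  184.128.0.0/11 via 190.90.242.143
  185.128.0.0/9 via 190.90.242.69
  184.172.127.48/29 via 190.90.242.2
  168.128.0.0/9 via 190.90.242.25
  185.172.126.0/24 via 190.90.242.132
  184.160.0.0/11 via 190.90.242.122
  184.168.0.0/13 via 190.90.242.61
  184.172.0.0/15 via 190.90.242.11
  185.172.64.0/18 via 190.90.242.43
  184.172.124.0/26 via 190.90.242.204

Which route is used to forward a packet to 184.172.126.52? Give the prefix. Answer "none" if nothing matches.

184.172.64.0/18

Entries matching 184.172.126.52:
  184.0.0.0/7 (184.0.0.0 - 185.255.255.255)
  184.160.0.0/11 (184.160.0.0 - 184.191.255.255)
  184.168.0.0/13 (184.168.0.0 - 184.175.255.255)
  184.172.0.0/15 (184.172.0.0 - 184.173.255.255)
  184.172.64.0/18 (184.172.64.0 - 184.172.127.255)
Most specific is 184.172.64.0/18.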